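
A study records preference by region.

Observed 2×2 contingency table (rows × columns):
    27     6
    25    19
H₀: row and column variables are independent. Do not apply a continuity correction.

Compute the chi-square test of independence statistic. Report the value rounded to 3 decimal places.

Row totals [33, 44], col totals [52, 25], n=77
χ² = (27−22.29)²/22.29 + (6−10.71)²/10.71 + (25−29.71)²/29.71 + (19−14.29)²/14.29 = 5.3752
df = 1

test statistic = 5.375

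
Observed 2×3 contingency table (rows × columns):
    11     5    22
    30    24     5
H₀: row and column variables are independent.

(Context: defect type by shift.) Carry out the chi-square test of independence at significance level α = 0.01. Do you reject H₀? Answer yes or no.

Row totals [38, 59], col totals [41, 29, 27], n=97
χ² = (11−16.06)²/16.06 + (5−11.36)²/11.36 + (22−10.58)²/10.58 + (30−24.94)²/24.94 + (24−17.64)²/17.64 + (5−16.42)²/16.42 = 28.7584
df = 2
p-value (upper-tail) = 0.00000
At α=0.01: p < α → reject H₀

reject H₀: yes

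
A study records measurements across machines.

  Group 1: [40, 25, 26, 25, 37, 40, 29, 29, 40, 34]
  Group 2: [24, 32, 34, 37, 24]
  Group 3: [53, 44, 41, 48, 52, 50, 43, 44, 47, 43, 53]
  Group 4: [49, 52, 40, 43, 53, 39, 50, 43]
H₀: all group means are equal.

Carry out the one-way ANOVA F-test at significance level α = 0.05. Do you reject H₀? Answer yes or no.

Group means [32.50, 30.20, 47.09, 46.12], grand mean 40.088
SSB = Σnᵢ(x̄ᵢ−x̄)² = 1895.651; SSW = ΣΣ(x−x̄ᵢ)² = 917.084
MSB = 1895.651/3 = 631.8837; MSW = 917.084/30 = 30.5695
F = MSB/MSW = 20.6704
df = (3, 30)
p-value (upper-tail) = 0.00000
At α=0.05: p < α → reject H₀

reject H₀: yes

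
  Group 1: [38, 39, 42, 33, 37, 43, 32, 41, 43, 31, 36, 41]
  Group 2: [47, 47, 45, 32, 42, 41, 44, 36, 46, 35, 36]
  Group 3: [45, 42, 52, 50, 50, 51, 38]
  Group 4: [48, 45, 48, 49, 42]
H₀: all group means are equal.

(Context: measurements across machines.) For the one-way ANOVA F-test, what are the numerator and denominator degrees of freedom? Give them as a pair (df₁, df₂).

k = 4 groups, N = 35 total
df = (k−1, N−k) = (4−1, 35−4) = (3, 31)

degrees of freedom = [3, 31]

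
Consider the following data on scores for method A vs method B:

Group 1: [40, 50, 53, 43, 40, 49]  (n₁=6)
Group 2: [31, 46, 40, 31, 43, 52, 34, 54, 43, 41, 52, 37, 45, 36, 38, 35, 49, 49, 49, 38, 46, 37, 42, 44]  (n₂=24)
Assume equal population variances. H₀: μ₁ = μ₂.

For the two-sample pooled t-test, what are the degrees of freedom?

degrees of freedom = 28

df = n₁ + n₂ − 2 = 6 + 24 − 2 = 28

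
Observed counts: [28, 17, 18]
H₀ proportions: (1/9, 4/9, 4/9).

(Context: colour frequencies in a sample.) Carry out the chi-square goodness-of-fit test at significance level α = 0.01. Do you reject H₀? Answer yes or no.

n = 63; E_i = n·p_i = [7.00, 28.00, 28.00]
χ² = (28−7.00)²/7.00 + (17−28.00)²/28.00 + (18−28.00)²/28.00 = 70.8929
df = 2
p-value (upper-tail) = 0.00000
At α=0.01: p < α → reject H₀

reject H₀: yes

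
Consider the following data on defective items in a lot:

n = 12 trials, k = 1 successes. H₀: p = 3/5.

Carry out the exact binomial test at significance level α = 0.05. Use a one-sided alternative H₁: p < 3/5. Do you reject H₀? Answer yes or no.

reject H₀: yes

Exact binomial: n=12, k=1, p₀=3/5=0.6000
P(X≤1) from Σ C(n,i)·p₀^i·(1−p₀)^(n−i)
p-value (one-sided, H₁ less) = 0.00032
At α=0.05: p < α → reject H₀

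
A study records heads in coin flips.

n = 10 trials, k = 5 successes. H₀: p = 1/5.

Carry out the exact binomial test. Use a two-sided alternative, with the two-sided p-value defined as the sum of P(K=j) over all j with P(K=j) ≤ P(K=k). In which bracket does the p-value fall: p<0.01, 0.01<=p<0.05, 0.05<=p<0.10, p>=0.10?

p-value bracket: 0.01<=p<0.05

Exact binomial: n=10, k=5, p₀=1/5=0.2000
P(X=j) = C(n,j)·p₀^j·(1−p₀)^(n−j); p = Σ P(X=j) over j with P(X=j) ≤ P(X=5)
p-value (two-sided) = 0.03279
→ bracket: 0.01<=p<0.05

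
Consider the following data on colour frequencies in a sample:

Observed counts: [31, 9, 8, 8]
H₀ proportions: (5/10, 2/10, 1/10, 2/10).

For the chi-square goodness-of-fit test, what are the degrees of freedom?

degrees of freedom = 3

df = k − 1 = 4 − 1 = 3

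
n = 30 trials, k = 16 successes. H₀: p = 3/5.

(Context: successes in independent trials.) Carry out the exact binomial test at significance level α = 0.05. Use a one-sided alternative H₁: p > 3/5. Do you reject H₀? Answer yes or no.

reject H₀: no

Exact binomial: n=30, k=16, p₀=3/5=0.6000
P(X≥16) from Σ C(n,i)·p₀^i·(1−p₀)^(n−i)
p-value (one-sided, H₁ greater) = 0.82463
At α=0.05: p ≥ α → fail to reject H₀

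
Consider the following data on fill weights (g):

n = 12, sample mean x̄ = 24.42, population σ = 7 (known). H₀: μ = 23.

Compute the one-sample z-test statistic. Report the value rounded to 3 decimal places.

SE = σ/√n = 7/√12 = 2.0207
z = (x̄−μ₀)/SE = (24.42−23)/2.0207 = 0.7027

test statistic = 0.703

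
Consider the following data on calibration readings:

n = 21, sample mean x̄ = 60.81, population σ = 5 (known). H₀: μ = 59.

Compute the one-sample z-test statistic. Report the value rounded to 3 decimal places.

SE = σ/√n = 5/√21 = 1.0911
z = (x̄−μ₀)/SE = (60.81−59)/1.0911 = 1.6589

test statistic = 1.659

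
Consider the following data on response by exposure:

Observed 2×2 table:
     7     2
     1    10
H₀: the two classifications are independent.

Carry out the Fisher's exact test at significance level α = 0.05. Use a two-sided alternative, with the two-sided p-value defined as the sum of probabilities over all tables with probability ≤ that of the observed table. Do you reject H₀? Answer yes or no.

Margins: r₁=9, r₂=11, c₁=8, c₂=12, n=20
p_obs = C(9,7)·C(11,1)/C(20,8); sum pmf over tables with pmf ≤ p_obs
p-value (two-sided) = 0.00452
At α=0.05: p < α → reject H₀

reject H₀: yes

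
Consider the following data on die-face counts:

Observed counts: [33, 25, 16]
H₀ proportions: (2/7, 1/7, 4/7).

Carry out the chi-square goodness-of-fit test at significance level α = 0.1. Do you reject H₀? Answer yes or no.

reject H₀: yes

n = 74; E_i = n·p_i = [21.14, 10.57, 42.29]
χ² = (33−21.14)²/21.14 + (25−10.57)²/10.57 + (16−42.29)²/42.29 = 42.6824
df = 2
p-value (upper-tail) = 0.00000
At α=0.1: p < α → reject H₀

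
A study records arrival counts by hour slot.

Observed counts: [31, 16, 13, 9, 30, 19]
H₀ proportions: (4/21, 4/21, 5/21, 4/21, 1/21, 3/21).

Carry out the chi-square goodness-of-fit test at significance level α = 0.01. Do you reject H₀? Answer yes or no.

reject H₀: yes

n = 118; E_i = n·p_i = [22.48, 22.48, 28.10, 22.48, 5.62, 16.86]
χ² = (31−22.48)²/22.48 + (16−22.48)²/22.48 + (13−28.10)²/28.10 + (9−22.48)²/22.48 + (30−5.62)²/5.62 + (19−16.86)²/16.86 = 127.3500
df = 5
p-value (upper-tail) = 0.00000
At α=0.01: p < α → reject H₀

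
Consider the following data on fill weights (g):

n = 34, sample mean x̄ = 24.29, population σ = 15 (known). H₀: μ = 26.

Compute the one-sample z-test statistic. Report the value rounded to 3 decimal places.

test statistic = -0.665

SE = σ/√n = 15/√34 = 2.5725
z = (x̄−μ₀)/SE = (24.29−26)/2.5725 = -0.6647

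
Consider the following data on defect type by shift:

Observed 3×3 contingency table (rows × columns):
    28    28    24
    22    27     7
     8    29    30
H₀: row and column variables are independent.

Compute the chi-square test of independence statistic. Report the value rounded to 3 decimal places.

test statistic = 21.946

Row totals [80, 56, 67], col totals [58, 84, 61], n=203
χ² = (28−22.86)²/22.86 + (28−33.10)²/33.10 + (24−24.04)²/24.04 + (22−16.00)²/16.00 + (27−23.17)²/23.17 + (7−16.83)²/16.83 + (8−19.14)²/19.14 + (29−27.72)²/27.72 + (30−20.13)²/20.13 = 21.9463
df = 4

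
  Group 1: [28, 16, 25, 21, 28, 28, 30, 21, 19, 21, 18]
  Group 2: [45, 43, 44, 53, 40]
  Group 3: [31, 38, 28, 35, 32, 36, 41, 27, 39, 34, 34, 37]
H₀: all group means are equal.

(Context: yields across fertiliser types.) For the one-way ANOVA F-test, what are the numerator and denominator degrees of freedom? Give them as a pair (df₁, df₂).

k = 3 groups, N = 28 total
df = (k−1, N−k) = (3−1, 28−3) = (2, 25)

degrees of freedom = [2, 25]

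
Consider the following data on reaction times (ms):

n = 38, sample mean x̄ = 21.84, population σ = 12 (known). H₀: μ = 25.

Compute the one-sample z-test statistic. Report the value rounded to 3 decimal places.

test statistic = -1.623

SE = σ/√n = 12/√38 = 1.9467
z = (x̄−μ₀)/SE = (21.84−25)/1.9467 = -1.6233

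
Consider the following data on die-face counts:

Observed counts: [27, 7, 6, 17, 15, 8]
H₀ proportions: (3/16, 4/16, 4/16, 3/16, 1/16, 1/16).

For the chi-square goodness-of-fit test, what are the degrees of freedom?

degrees of freedom = 5

df = k − 1 = 6 − 1 = 5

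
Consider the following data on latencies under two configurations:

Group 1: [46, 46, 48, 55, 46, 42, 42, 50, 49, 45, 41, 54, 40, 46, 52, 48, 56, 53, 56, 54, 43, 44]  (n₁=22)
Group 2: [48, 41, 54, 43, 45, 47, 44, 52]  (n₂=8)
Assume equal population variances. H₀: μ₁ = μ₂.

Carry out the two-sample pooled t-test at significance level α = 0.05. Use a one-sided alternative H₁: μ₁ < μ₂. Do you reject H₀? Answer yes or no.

reject H₀: no

x̄₁=48.000, s₁=5.099, n₁=22
x̄₂=46.750, s₂=4.464, n₂=8
s_p² = [21·5.099² + 7·4.464²]/28 = 24.4821
SE = √(s_p²·(1/22+1/8)) = 2.0428
t = (48.000−46.750)/2.0428 = 0.6119
df = 28
p-value (one-sided, H₁ less) = 0.72723
At α=0.05: p ≥ α → fail to reject H₀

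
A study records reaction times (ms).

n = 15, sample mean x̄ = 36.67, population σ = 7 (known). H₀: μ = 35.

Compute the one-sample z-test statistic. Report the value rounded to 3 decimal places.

SE = σ/√n = 7/√15 = 1.8074
z = (x̄−μ₀)/SE = (36.67−35)/1.8074 = 0.9240

test statistic = 0.924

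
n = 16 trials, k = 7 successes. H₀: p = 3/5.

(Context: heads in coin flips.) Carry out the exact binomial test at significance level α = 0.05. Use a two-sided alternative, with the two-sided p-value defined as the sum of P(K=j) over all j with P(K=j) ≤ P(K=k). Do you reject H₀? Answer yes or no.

reject H₀: no

Exact binomial: n=16, k=7, p₀=3/5=0.6000
P(X=j) = C(n,j)·p₀^j·(1−p₀)^(n−j); p = Σ P(X=j) over j with P(X=j) ≤ P(X=7)
p-value (two-sided) = 0.20742
At α=0.05: p ≥ α → fail to reject H₀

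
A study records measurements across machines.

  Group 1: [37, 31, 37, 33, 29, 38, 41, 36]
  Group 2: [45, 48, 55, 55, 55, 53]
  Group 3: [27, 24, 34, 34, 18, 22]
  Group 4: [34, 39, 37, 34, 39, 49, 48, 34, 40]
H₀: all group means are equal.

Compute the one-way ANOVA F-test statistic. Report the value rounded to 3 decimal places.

Group means [35.25, 51.83, 26.50, 39.33], grand mean 38.138
SSB = Σnᵢ(x̄ᵢ−x̄)² = 2017.615; SSW = ΣΣ(x−x̄ᵢ)² = 673.833
MSB = 2017.615/3 = 672.5383; MSW = 673.833/25 = 26.9533
F = MSB/MSW = 24.9520
df = (3, 25)

test statistic = 24.952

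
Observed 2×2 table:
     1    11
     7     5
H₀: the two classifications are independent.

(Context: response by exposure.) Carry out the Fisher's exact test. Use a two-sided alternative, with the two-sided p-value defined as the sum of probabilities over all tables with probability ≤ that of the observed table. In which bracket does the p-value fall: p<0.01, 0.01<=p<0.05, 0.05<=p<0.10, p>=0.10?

p-value bracket: 0.01<=p<0.05

Margins: r₁=12, r₂=12, c₁=8, c₂=16, n=24
p_obs = C(12,1)·C(12,7)/C(24,8); sum pmf over tables with pmf ≤ p_obs
p-value (two-sided) = 0.02719
→ bracket: 0.01<=p<0.05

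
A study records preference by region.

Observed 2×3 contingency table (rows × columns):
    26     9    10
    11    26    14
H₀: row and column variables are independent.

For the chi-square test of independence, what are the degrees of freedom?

df = (r−1)(c−1) = (2−1)·(3−1) = 2

degrees of freedom = 2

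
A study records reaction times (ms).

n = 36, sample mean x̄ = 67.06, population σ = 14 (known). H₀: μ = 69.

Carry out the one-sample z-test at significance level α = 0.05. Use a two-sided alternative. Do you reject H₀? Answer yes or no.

SE = σ/√n = 14/√36 = 2.3333
z = (x̄−μ₀)/SE = (67.06−69)/2.3333 = -0.8314
p-value (two-sided) = 0.40573
At α=0.05: p ≥ α → fail to reject H₀

reject H₀: no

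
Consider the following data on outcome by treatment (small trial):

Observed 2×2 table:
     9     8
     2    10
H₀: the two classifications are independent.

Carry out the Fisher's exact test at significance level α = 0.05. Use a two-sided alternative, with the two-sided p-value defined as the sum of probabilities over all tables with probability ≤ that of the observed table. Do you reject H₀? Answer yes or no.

Margins: r₁=17, r₂=12, c₁=11, c₂=18, n=29
p_obs = C(17,9)·C(12,2)/C(29,11); sum pmf over tables with pmf ≤ p_obs
p-value (two-sided) = 0.06411
At α=0.05: p ≥ α → fail to reject H₀

reject H₀: no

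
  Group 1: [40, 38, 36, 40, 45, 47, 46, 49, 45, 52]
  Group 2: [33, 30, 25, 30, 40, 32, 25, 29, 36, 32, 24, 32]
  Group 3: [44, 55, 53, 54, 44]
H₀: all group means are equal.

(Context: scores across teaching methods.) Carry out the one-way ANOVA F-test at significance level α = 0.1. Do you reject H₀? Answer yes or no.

Group means [43.80, 30.67, 50.00], grand mean 39.111
SSB = Σnᵢ(x̄ᵢ−x̄)² = 1668.400; SSW = ΣΣ(x−x̄ᵢ)² = 596.267
MSB = 1668.400/2 = 834.2000; MSW = 596.267/24 = 24.8444
F = MSB/MSW = 33.5769
df = (2, 24)
p-value (upper-tail) = 0.00000
At α=0.1: p < α → reject H₀

reject H₀: yes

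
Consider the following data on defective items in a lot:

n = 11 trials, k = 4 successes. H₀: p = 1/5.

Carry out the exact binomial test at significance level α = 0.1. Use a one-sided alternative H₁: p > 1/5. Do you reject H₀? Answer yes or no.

Exact binomial: n=11, k=4, p₀=1/5=0.2000
P(X≥4) from Σ C(n,i)·p₀^i·(1−p₀)^(n−i)
p-value (one-sided, H₁ greater) = 0.16114
At α=0.1: p ≥ α → fail to reject H₀

reject H₀: no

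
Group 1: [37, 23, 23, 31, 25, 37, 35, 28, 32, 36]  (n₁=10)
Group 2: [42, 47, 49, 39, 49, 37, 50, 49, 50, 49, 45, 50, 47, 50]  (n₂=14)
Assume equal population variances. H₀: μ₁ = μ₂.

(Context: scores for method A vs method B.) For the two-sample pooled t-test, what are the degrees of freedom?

degrees of freedom = 22

df = n₁ + n₂ − 2 = 10 + 14 − 2 = 22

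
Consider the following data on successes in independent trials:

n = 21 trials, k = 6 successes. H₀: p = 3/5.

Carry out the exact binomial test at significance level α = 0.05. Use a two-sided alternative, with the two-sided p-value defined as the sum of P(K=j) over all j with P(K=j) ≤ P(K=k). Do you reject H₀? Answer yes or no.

reject H₀: yes

Exact binomial: n=21, k=6, p₀=3/5=0.6000
P(X=j) = C(n,j)·p₀^j·(1−p₀)^(n−j); p = Σ P(X=j) over j with P(X=j) ≤ P(X=6)
p-value (two-sided) = 0.00593
At α=0.05: p < α → reject H₀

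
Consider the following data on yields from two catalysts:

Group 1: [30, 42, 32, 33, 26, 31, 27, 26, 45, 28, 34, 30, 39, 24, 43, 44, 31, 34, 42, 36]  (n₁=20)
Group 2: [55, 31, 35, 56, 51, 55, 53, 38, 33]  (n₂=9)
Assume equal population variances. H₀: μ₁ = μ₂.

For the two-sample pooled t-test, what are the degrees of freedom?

df = n₁ + n₂ − 2 = 20 + 9 − 2 = 27

degrees of freedom = 27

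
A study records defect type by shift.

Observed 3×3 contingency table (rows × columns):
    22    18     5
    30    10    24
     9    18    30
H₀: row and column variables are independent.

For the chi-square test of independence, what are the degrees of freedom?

degrees of freedom = 4

df = (r−1)(c−1) = (3−1)·(3−1) = 4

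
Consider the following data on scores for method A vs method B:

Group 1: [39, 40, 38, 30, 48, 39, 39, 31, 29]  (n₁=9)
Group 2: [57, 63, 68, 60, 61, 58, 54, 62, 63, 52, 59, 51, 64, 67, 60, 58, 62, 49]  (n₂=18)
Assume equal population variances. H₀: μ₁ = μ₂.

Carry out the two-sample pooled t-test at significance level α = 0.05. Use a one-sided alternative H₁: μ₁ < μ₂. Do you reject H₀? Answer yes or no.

x̄₁=37.000, s₁=6.042, n₁=9
x̄₂=59.333, s₂=5.247, n₂=18
s_p² = [8·6.042² + 17·5.247²]/25 = 30.4000
SE = √(s_p²·(1/9+1/18)) = 2.2509
t = (37.000−59.333)/2.2509 = -9.9218
df = 25
p-value (one-sided, H₁ less) = 0.00000
At α=0.05: p < α → reject H₀

reject H₀: yes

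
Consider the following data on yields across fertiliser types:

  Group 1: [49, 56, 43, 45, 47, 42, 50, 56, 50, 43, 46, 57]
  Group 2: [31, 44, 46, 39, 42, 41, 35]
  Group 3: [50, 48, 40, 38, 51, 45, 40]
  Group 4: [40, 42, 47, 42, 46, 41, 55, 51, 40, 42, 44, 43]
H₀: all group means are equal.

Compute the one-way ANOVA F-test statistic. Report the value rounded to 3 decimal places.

Group means [48.67, 39.71, 44.57, 44.42], grand mean 44.921
SSB = Σnᵢ(x̄ᵢ−x̄)² = 362.037; SSW = ΣΣ(x−x̄ᵢ)² = 878.726
MSB = 362.037/3 = 120.6790; MSW = 878.726/34 = 25.8449
F = MSB/MSW = 4.6694
df = (3, 34)

test statistic = 4.669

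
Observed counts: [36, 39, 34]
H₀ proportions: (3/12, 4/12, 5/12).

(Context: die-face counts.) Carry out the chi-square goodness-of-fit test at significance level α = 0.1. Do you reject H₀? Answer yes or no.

reject H₀: yes

n = 109; E_i = n·p_i = [27.25, 36.33, 45.42]
χ² = (36−27.25)²/27.25 + (39−36.33)²/36.33 + (34−45.42)²/45.42 = 5.8752
df = 2
p-value (upper-tail) = 0.05299
At α=0.1: p < α → reject H₀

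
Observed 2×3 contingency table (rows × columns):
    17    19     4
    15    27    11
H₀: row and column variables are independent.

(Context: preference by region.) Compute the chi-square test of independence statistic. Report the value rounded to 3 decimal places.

Row totals [40, 53], col totals [32, 46, 15], n=93
χ² = (17−13.76)²/13.76 + (19−19.78)²/19.78 + (4−6.45)²/6.45 + (15−18.24)²/18.24 + (27−26.22)²/26.22 + (11−8.55)²/8.55 = 3.0249
df = 2

test statistic = 3.025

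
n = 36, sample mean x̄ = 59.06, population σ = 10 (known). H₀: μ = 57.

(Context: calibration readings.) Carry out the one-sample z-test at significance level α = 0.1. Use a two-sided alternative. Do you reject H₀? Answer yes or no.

SE = σ/√n = 10/√36 = 1.6667
z = (x̄−μ₀)/SE = (59.06−57)/1.6667 = 1.2360
p-value (two-sided) = 0.21646
At α=0.1: p ≥ α → fail to reject H₀

reject H₀: no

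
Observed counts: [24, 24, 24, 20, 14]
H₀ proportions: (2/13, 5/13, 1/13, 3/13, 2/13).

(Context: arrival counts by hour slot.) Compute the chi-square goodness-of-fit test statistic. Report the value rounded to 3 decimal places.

test statistic = 42.462

n = 106; E_i = n·p_i = [16.31, 40.77, 8.15, 24.46, 16.31]
χ² = (24−16.31)²/16.31 + (24−40.77)²/40.77 + (24−8.15)²/8.15 + (20−24.46)²/24.46 + (14−16.31)²/16.31 = 42.4616
df = 4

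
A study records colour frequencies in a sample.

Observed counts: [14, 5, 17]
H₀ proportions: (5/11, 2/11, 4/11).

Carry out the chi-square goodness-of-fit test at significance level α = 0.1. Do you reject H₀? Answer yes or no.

n = 36; E_i = n·p_i = [16.36, 6.55, 13.09]
χ² = (14−16.36)²/16.36 + (5−6.55)²/6.55 + (17−13.09)²/13.09 = 1.8736
df = 2
p-value (upper-tail) = 0.39188
At α=0.1: p ≥ α → fail to reject H₀

reject H₀: no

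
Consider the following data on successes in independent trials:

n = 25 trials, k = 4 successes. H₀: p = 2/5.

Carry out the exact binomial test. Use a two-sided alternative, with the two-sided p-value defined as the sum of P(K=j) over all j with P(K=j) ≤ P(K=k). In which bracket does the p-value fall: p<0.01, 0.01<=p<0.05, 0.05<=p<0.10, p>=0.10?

p-value bracket: 0.01<=p<0.05

Exact binomial: n=25, k=4, p₀=2/5=0.4000
P(X=j) = C(n,j)·p₀^j·(1−p₀)^(n−j); p = Σ P(X=j) over j with P(X=j) ≤ P(X=4)
p-value (two-sided) = 0.01380
→ bracket: 0.01<=p<0.05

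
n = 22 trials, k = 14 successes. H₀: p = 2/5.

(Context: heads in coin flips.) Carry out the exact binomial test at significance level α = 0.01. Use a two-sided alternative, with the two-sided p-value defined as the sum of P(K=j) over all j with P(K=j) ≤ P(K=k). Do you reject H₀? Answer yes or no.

reject H₀: no

Exact binomial: n=22, k=14, p₀=2/5=0.4000
P(X=j) = C(n,j)·p₀^j·(1−p₀)^(n−j); p = Σ P(X=j) over j with P(X=j) ≤ P(X=14)
p-value (two-sided) = 0.02903
At α=0.01: p ≥ α → fail to reject H₀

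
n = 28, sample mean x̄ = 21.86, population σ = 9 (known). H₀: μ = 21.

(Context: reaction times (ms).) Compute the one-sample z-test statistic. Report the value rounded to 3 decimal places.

test statistic = 0.506

SE = σ/√n = 9/√28 = 1.7008
z = (x̄−μ₀)/SE = (21.86−21)/1.7008 = 0.5056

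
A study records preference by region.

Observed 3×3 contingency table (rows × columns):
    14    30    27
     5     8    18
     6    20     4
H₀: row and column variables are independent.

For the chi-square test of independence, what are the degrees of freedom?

degrees of freedom = 4

df = (r−1)(c−1) = (3−1)·(3−1) = 4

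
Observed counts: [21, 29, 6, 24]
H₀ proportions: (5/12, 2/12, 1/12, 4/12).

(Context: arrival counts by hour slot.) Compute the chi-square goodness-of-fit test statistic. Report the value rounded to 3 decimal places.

test statistic = 23.305

n = 80; E_i = n·p_i = [33.33, 13.33, 6.67, 26.67]
χ² = (21−33.33)²/33.33 + (29−13.33)²/13.33 + (6−6.67)²/6.67 + (24−26.67)²/26.67 = 23.3050
df = 3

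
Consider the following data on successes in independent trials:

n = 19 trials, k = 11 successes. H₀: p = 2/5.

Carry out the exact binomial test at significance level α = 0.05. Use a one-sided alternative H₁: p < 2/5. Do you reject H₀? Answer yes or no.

Exact binomial: n=19, k=11, p₀=2/5=0.4000
P(X≤11) from Σ C(n,i)·p₀^i·(1−p₀)^(n−i)
p-value (one-sided, H₁ less) = 0.96477
At α=0.05: p ≥ α → fail to reject H₀

reject H₀: no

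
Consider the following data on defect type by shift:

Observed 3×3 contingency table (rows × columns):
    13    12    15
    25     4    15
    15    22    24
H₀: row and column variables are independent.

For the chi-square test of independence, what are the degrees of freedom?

degrees of freedom = 4

df = (r−1)(c−1) = (3−1)·(3−1) = 4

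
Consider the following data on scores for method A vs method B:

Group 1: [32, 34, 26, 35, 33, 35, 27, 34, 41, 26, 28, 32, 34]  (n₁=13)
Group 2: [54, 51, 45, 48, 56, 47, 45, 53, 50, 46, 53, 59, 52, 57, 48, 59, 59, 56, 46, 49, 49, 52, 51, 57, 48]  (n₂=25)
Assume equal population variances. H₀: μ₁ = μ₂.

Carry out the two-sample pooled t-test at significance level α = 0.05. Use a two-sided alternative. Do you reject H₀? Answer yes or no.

reject H₀: yes

x̄₁=32.077, s₁=4.329, n₁=13
x̄₂=51.600, s₂=4.555, n₂=25
s_p² = [12·4.329² + 24·4.555²]/36 = 20.0812
SE = √(s_p²·(1/13+1/25)) = 1.5323
t = (32.077−51.600)/1.5323 = -12.7410
df = 36
p-value (two-sided) = 0.00000
At α=0.05: p < α → reject H₀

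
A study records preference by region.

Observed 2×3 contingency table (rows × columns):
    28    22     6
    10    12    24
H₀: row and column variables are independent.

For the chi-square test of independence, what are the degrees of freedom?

df = (r−1)(c−1) = (2−1)·(3−1) = 2

degrees of freedom = 2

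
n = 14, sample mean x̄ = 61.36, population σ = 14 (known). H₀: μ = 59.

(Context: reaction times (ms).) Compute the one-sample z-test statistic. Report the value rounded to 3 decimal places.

test statistic = 0.631

SE = σ/√n = 14/√14 = 3.7417
z = (x̄−μ₀)/SE = (61.36−59)/3.7417 = 0.6307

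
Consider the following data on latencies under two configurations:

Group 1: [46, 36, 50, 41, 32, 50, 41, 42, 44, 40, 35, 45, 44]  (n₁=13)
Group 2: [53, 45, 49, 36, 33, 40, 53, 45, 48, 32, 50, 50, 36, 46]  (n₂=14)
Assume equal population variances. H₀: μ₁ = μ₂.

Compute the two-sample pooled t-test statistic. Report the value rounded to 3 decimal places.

x̄₁=42.000, s₁=5.416, n₁=13
x̄₂=44.000, s₂=7.285, n₂=14
s_p² = [12·5.416² + 13·7.285²]/25 = 41.6800
SE = √(s_p²·(1/13+1/14)) = 2.4866
t = (42.000−44.000)/2.4866 = -0.8043
df = 25

test statistic = -0.804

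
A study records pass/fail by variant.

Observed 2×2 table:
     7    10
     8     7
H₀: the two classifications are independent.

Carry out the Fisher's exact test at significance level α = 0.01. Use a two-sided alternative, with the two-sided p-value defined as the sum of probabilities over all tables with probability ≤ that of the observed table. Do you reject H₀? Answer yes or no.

Margins: r₁=17, r₂=15, c₁=15, c₂=17, n=32
p_obs = C(17,7)·C(15,8)/C(32,15); sum pmf over tables with pmf ≤ p_obs
p-value (two-sided) = 0.72348
At α=0.01: p ≥ α → fail to reject H₀

reject H₀: no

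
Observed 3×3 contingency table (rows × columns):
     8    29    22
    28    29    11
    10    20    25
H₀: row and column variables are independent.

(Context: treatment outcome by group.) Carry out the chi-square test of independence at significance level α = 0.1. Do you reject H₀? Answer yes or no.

Row totals [59, 68, 55], col totals [46, 78, 58], n=182
χ² = (8−14.91)²/14.91 + (29−25.29)²/25.29 + (22−18.80)²/18.80 + (28−17.19)²/17.19 + (29−29.14)²/29.14 + (11−21.67)²/21.67 + (10−13.90)²/13.90 + (20−23.57)²/23.57 + (25−17.53)²/17.53 = 21.1729
df = 4
p-value (upper-tail) = 0.00029
At α=0.1: p < α → reject H₀

reject H₀: yes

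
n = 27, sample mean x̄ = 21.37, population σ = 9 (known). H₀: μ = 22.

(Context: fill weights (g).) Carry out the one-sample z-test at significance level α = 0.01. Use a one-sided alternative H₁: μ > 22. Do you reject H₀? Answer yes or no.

SE = σ/√n = 9/√27 = 1.7321
z = (x̄−μ₀)/SE = (21.37−22)/1.7321 = -0.3637
p-value (one-sided, H₁ greater) = 0.64197
At α=0.01: p ≥ α → fail to reject H₀

reject H₀: no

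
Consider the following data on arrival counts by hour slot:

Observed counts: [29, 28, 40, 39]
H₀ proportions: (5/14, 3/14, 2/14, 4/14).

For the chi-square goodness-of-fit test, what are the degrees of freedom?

degrees of freedom = 3

df = k − 1 = 4 − 1 = 3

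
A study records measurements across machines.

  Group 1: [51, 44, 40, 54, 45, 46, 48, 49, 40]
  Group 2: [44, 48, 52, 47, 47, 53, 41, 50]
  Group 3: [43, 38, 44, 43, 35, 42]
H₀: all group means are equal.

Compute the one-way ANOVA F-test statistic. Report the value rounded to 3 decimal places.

test statistic = 5.028

Group means [46.33, 47.75, 40.83], grand mean 45.391
SSB = Σnᵢ(x̄ᵢ−x̄)² = 177.145; SSW = ΣΣ(x−x̄ᵢ)² = 352.333
MSB = 177.145/2 = 88.5725; MSW = 352.333/20 = 17.6167
F = MSB/MSW = 5.0278
df = (2, 20)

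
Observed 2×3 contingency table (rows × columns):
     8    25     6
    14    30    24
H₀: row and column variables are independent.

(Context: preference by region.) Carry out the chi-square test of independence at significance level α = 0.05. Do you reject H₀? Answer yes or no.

Row totals [39, 68], col totals [22, 55, 30], n=107
χ² = (8−8.02)²/8.02 + (25−20.05)²/20.05 + (6−10.93)²/10.93 + (14−13.98)²/13.98 + (30−34.95)²/34.95 + (24−19.07)²/19.07 = 5.4300
df = 2
p-value (upper-tail) = 0.06621
At α=0.05: p ≥ α → fail to reject H₀

reject H₀: no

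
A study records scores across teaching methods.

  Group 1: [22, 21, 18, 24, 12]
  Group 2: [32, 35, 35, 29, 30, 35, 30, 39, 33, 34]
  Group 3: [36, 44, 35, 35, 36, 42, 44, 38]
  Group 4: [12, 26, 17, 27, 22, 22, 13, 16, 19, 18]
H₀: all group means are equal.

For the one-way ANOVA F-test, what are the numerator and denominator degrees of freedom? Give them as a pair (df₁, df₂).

degrees of freedom = [3, 29]

k = 4 groups, N = 33 total
df = (k−1, N−k) = (4−1, 33−4) = (3, 29)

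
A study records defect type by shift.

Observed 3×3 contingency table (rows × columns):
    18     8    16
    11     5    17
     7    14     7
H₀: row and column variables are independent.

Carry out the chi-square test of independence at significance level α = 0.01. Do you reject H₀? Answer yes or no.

Row totals [42, 33, 28], col totals [36, 27, 40], n=103
χ² = (18−14.68)²/14.68 + (8−11.01)²/11.01 + (16−16.31)²/16.31 + (11−11.53)²/11.53 + (5−8.65)²/8.65 + (17−12.82)²/12.82 + (7−9.79)²/9.79 + (14−7.34)²/7.34 + (7−10.87)²/10.87 = 12.7281
df = 4
p-value (upper-tail) = 0.01268
At α=0.01: p ≥ α → fail to reject H₀

reject H₀: no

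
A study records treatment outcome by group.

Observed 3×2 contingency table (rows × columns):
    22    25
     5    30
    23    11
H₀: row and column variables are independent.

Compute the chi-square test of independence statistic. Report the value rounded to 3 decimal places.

Row totals [47, 35, 34], col totals [50, 66], n=116
χ² = (22−20.26)²/20.26 + (25−26.74)²/26.74 + (5−15.09)²/15.09 + (30−19.91)²/19.91 + (23−14.66)²/14.66 + (11−19.34)²/19.34 = 20.4664
df = 2

test statistic = 20.466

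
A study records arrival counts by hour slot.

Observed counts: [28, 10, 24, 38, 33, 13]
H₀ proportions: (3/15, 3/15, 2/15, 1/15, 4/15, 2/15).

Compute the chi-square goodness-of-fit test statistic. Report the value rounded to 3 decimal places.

test statistic = 98.872

n = 146; E_i = n·p_i = [29.20, 29.20, 19.47, 9.73, 38.93, 19.47]
χ² = (28−29.20)²/29.20 + (10−29.20)²/29.20 + (24−19.47)²/19.47 + (38−9.73)²/9.73 + (33−38.93)²/38.93 + (13−19.47)²/19.47 = 98.8716
df = 5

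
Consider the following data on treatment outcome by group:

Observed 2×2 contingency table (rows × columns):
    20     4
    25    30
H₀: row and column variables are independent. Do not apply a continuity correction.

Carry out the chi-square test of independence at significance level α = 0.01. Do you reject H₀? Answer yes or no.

Row totals [24, 55], col totals [45, 34], n=79
χ² = (20−13.67)²/13.67 + (4−10.33)²/10.33 + (25−31.33)²/31.33 + (30−23.67)²/23.67 = 9.7792
df = 1
p-value (upper-tail) = 0.00177
At α=0.01: p < α → reject H₀

reject H₀: yes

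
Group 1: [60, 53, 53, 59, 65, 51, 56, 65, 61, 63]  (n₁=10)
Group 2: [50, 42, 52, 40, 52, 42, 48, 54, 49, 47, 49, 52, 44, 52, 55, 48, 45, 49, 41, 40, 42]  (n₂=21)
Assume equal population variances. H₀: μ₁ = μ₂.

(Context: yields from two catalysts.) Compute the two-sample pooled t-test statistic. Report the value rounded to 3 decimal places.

x̄₁=58.600, s₁=5.125, n₁=10
x̄₂=47.286, s₂=4.776, n₂=21
s_p² = [9·5.125² + 20·4.776²]/29 = 23.8857
SE = √(s_p²·(1/10+1/21)) = 1.8778
t = (58.600−47.286)/1.8778 = 6.0254
df = 29

test statistic = 6.025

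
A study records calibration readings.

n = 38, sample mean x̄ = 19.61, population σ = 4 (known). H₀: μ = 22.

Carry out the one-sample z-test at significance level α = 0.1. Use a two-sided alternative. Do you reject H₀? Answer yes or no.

reject H₀: yes

SE = σ/√n = 4/√38 = 0.6489
z = (x̄−μ₀)/SE = (19.61−22)/0.6489 = -3.6832
p-value (two-sided) = 0.00023
At α=0.1: p < α → reject H₀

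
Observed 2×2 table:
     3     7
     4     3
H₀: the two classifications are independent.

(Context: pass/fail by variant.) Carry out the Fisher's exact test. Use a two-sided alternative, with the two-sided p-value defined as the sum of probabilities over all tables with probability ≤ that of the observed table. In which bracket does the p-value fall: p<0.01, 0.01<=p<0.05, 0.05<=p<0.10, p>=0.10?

Margins: r₁=10, r₂=7, c₁=7, c₂=10, n=17
p_obs = C(10,3)·C(7,4)/C(17,7); sum pmf over tables with pmf ≤ p_obs
p-value (two-sided) = 0.34996
→ bracket: p>=0.10

p-value bracket: p>=0.10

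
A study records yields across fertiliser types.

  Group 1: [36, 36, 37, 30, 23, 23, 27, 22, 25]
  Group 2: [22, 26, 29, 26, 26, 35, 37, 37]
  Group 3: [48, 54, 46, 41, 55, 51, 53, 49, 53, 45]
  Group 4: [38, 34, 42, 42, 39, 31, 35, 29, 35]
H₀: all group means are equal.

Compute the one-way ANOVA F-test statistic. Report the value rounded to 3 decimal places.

Group means [28.78, 29.75, 49.50, 36.11], grand mean 36.583
SSB = Σnᵢ(x̄ᵢ−x̄)² = 2592.306; SSW = ΣΣ(x−x̄ᵢ)² = 888.444
MSB = 2592.306/3 = 864.1019; MSW = 888.444/32 = 27.7639
F = MSB/MSW = 31.1232
df = (3, 32)

test statistic = 31.123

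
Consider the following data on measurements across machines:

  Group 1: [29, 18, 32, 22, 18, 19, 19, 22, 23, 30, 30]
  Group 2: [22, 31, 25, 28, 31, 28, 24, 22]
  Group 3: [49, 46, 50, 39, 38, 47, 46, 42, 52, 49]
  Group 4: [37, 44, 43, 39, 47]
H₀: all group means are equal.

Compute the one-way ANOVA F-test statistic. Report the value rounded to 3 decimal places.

Group means [23.82, 26.38, 45.80, 42.00], grand mean 33.559
SSB = Σnᵢ(x̄ᵢ−x̄)² = 3311.271; SSW = ΣΣ(x−x̄ᵢ)² = 649.111
MSB = 3311.271/3 = 1103.7570; MSW = 649.111/30 = 21.6370
F = MSB/MSW = 51.0124
df = (3, 30)

test statistic = 51.012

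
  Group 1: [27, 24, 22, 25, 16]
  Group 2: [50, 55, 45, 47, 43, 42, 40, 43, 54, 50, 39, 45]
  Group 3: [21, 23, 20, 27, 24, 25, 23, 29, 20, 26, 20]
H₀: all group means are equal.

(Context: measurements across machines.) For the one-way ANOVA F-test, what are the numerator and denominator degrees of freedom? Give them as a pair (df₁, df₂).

k = 3 groups, N = 28 total
df = (k−1, N−k) = (3−1, 28−3) = (2, 25)

degrees of freedom = [2, 25]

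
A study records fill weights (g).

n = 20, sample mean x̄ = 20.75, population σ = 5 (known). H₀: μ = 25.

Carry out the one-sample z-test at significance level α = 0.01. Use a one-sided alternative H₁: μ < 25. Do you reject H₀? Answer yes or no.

SE = σ/√n = 5/√20 = 1.1180
z = (x̄−μ₀)/SE = (20.75−25)/1.1180 = -3.8013
p-value (one-sided, H₁ less) = 0.00007
At α=0.01: p < α → reject H₀

reject H₀: yes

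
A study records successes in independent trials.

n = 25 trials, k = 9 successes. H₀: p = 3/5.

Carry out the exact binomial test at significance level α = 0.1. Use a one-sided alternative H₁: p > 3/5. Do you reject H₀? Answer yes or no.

reject H₀: no

Exact binomial: n=25, k=9, p₀=3/5=0.6000
P(X≥9) from Σ C(n,i)·p₀^i·(1−p₀)^(n−i)
p-value (one-sided, H₁ greater) = 0.99567
At α=0.1: p ≥ α → fail to reject H₀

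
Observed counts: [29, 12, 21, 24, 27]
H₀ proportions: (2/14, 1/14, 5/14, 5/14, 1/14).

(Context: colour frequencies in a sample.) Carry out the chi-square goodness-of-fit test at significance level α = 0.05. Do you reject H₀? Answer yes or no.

reject H₀: yes

n = 113; E_i = n·p_i = [16.14, 8.07, 40.36, 40.36, 8.07]
χ² = (29−16.14)²/16.14 + (12−8.07)²/8.07 + (21−40.36)²/40.36 + (24−40.36)²/40.36 + (27−8.07)²/8.07 = 72.4566
df = 4
p-value (upper-tail) = 0.00000
At α=0.05: p < α → reject H₀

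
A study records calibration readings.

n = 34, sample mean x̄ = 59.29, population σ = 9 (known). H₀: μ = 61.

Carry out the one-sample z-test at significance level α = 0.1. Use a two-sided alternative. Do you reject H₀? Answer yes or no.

reject H₀: no

SE = σ/√n = 9/√34 = 1.5435
z = (x̄−μ₀)/SE = (59.29−61)/1.5435 = -1.1079
p-value (two-sided) = 0.26791
At α=0.1: p ≥ α → fail to reject H₀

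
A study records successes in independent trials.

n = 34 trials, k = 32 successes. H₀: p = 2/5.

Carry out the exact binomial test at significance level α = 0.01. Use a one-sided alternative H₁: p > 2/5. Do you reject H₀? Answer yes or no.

Exact binomial: n=34, k=32, p₀=2/5=0.4000
P(X≥32) from Σ C(n,i)·p₀^i·(1−p₀)^(n−i)
p-value (one-sided, H₁ greater) = 0.00000
At α=0.01: p < α → reject H₀

reject H₀: yes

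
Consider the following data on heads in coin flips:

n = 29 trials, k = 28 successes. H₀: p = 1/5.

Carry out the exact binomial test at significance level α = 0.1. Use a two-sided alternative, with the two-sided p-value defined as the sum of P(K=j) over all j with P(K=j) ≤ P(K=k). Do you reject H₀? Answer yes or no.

Exact binomial: n=29, k=28, p₀=1/5=0.2000
P(X=j) = C(n,j)·p₀^j·(1−p₀)^(n−j); p = Σ P(X=j) over j with P(X=j) ≤ P(X=28)
p-value (two-sided) = 0.00000
At α=0.1: p < α → reject H₀

reject H₀: yes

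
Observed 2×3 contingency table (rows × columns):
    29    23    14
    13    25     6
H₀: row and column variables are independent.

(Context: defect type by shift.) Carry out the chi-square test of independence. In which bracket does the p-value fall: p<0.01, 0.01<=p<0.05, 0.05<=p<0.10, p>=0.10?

p-value bracket: 0.05<=p<0.10

Row totals [66, 44], col totals [42, 48, 20], n=110
χ² = (29−25.20)²/25.20 + (23−28.80)²/28.80 + (14−12.00)²/12.00 + (13−16.80)²/16.80 + (25−19.20)²/19.20 + (6−8.00)²/8.00 = 5.1860
df = 2
p-value (upper-tail) = 0.07479
→ bracket: 0.05<=p<0.10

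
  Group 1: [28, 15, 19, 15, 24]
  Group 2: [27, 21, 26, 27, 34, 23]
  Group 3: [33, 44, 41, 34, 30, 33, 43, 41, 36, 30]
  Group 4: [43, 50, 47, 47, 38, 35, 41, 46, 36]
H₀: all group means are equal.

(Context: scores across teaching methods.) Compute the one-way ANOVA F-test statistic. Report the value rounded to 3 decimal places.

Group means [20.20, 26.33, 36.50, 42.56], grand mean 33.567
SSB = Σnᵢ(x̄ᵢ−x̄)² = 2020.511; SSW = ΣΣ(x−x̄ᵢ)² = 714.856
MSB = 2020.511/3 = 673.5037; MSW = 714.856/26 = 27.4944
F = MSB/MSW = 24.4960
df = (3, 26)

test statistic = 24.496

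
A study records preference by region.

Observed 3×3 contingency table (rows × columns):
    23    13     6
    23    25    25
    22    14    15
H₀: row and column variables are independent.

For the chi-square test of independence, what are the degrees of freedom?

degrees of freedom = 4

df = (r−1)(c−1) = (3−1)·(3−1) = 4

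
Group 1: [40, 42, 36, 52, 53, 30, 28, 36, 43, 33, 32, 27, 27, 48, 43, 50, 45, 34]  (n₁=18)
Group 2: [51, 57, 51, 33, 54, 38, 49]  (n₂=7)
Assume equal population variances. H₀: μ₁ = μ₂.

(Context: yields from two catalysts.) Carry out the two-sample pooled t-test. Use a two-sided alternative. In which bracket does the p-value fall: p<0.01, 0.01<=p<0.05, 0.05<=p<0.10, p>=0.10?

p-value bracket: 0.01<=p<0.05

x̄₁=38.833, s₁=8.618, n₁=18
x̄₂=47.571, s₂=8.753, n₂=7
s_p² = [17·8.618² + 6·8.753²]/23 = 74.8789
SE = √(s_p²·(1/18+1/7)) = 3.8545
t = (38.833−47.571)/3.8545 = -2.2670
df = 23
p-value (two-sided) = 0.03310
→ bracket: 0.01<=p<0.05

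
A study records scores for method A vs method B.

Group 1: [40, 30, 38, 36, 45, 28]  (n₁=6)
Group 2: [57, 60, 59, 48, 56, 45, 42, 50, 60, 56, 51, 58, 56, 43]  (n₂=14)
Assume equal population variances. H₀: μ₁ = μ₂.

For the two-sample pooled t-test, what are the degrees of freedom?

df = n₁ + n₂ − 2 = 6 + 14 − 2 = 18

degrees of freedom = 18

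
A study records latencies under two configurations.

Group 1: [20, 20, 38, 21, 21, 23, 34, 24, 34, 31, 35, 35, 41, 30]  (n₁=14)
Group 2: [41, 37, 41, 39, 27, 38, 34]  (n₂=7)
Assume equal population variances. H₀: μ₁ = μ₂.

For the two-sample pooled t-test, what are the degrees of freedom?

df = n₁ + n₂ − 2 = 14 + 7 − 2 = 19

degrees of freedom = 19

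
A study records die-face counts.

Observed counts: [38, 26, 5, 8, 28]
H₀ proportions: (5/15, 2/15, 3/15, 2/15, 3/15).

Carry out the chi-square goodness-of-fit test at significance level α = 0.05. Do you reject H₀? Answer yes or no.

n = 105; E_i = n·p_i = [35.00, 14.00, 21.00, 14.00, 21.00]
χ² = (38−35.00)²/35.00 + (26−14.00)²/14.00 + (5−21.00)²/21.00 + (8−14.00)²/14.00 + (28−21.00)²/21.00 = 27.6381
df = 4
p-value (upper-tail) = 0.00001
At α=0.05: p < α → reject H₀

reject H₀: yes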